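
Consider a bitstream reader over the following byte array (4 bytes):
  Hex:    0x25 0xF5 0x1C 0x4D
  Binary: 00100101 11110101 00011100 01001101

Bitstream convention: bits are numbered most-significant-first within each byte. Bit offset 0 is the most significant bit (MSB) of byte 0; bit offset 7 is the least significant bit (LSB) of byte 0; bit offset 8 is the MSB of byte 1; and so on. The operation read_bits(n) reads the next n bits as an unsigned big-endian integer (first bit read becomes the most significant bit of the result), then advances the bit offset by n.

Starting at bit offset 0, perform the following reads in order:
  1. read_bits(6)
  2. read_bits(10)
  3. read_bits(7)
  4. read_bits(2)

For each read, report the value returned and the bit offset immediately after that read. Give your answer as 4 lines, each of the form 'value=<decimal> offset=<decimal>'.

Read 1: bits[0:6] width=6 -> value=9 (bin 001001); offset now 6 = byte 0 bit 6; 26 bits remain
Read 2: bits[6:16] width=10 -> value=501 (bin 0111110101); offset now 16 = byte 2 bit 0; 16 bits remain
Read 3: bits[16:23] width=7 -> value=14 (bin 0001110); offset now 23 = byte 2 bit 7; 9 bits remain
Read 4: bits[23:25] width=2 -> value=0 (bin 00); offset now 25 = byte 3 bit 1; 7 bits remain

Answer: value=9 offset=6
value=501 offset=16
value=14 offset=23
value=0 offset=25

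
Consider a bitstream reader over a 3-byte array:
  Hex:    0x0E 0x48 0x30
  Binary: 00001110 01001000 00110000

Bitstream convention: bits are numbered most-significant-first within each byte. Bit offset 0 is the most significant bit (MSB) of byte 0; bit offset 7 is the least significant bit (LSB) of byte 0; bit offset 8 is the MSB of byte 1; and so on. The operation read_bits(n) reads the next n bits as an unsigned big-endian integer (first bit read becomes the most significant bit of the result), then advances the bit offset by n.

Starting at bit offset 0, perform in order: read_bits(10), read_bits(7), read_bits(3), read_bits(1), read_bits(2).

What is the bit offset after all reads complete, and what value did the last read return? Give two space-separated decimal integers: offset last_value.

Answer: 23 0

Derivation:
Read 1: bits[0:10] width=10 -> value=57 (bin 0000111001); offset now 10 = byte 1 bit 2; 14 bits remain
Read 2: bits[10:17] width=7 -> value=16 (bin 0010000); offset now 17 = byte 2 bit 1; 7 bits remain
Read 3: bits[17:20] width=3 -> value=3 (bin 011); offset now 20 = byte 2 bit 4; 4 bits remain
Read 4: bits[20:21] width=1 -> value=0 (bin 0); offset now 21 = byte 2 bit 5; 3 bits remain
Read 5: bits[21:23] width=2 -> value=0 (bin 00); offset now 23 = byte 2 bit 7; 1 bits remain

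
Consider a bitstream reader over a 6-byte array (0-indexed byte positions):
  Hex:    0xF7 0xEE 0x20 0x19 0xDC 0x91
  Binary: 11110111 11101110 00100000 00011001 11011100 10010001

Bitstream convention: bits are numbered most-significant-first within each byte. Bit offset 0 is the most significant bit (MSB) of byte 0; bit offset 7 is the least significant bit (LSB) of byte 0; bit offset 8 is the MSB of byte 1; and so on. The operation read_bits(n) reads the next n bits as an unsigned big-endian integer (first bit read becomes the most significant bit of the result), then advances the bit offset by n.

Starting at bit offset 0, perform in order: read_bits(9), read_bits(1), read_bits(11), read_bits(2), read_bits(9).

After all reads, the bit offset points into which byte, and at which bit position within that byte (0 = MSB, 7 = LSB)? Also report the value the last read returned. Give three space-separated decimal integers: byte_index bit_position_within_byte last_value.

Read 1: bits[0:9] width=9 -> value=495 (bin 111101111); offset now 9 = byte 1 bit 1; 39 bits remain
Read 2: bits[9:10] width=1 -> value=1 (bin 1); offset now 10 = byte 1 bit 2; 38 bits remain
Read 3: bits[10:21] width=11 -> value=1476 (bin 10111000100); offset now 21 = byte 2 bit 5; 27 bits remain
Read 4: bits[21:23] width=2 -> value=0 (bin 00); offset now 23 = byte 2 bit 7; 25 bits remain
Read 5: bits[23:32] width=9 -> value=25 (bin 000011001); offset now 32 = byte 4 bit 0; 16 bits remain

Answer: 4 0 25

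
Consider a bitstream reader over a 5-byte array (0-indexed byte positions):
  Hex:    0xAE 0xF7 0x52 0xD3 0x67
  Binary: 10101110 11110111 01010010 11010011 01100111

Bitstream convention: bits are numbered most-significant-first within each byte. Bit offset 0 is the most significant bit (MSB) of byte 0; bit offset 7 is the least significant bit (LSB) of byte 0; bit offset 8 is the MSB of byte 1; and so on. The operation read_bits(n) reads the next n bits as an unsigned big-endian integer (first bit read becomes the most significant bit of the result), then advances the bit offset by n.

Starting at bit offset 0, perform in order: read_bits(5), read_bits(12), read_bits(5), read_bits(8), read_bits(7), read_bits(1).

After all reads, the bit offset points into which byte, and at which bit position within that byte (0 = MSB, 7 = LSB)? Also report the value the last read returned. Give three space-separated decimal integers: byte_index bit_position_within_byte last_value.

Read 1: bits[0:5] width=5 -> value=21 (bin 10101); offset now 5 = byte 0 bit 5; 35 bits remain
Read 2: bits[5:17] width=12 -> value=3566 (bin 110111101110); offset now 17 = byte 2 bit 1; 23 bits remain
Read 3: bits[17:22] width=5 -> value=20 (bin 10100); offset now 22 = byte 2 bit 6; 18 bits remain
Read 4: bits[22:30] width=8 -> value=180 (bin 10110100); offset now 30 = byte 3 bit 6; 10 bits remain
Read 5: bits[30:37] width=7 -> value=108 (bin 1101100); offset now 37 = byte 4 bit 5; 3 bits remain
Read 6: bits[37:38] width=1 -> value=1 (bin 1); offset now 38 = byte 4 bit 6; 2 bits remain

Answer: 4 6 1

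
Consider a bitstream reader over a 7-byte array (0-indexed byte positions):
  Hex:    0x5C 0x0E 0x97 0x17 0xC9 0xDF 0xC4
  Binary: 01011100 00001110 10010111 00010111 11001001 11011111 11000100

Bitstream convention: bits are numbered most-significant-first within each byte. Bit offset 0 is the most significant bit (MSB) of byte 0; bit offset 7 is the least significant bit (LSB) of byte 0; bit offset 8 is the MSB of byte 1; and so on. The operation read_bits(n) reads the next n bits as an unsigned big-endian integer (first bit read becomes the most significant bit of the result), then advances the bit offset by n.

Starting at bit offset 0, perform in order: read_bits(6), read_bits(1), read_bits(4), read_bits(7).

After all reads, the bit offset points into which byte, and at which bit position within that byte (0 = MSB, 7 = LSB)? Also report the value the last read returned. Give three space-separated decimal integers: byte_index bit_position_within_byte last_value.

Read 1: bits[0:6] width=6 -> value=23 (bin 010111); offset now 6 = byte 0 bit 6; 50 bits remain
Read 2: bits[6:7] width=1 -> value=0 (bin 0); offset now 7 = byte 0 bit 7; 49 bits remain
Read 3: bits[7:11] width=4 -> value=0 (bin 0000); offset now 11 = byte 1 bit 3; 45 bits remain
Read 4: bits[11:18] width=7 -> value=58 (bin 0111010); offset now 18 = byte 2 bit 2; 38 bits remain

Answer: 2 2 58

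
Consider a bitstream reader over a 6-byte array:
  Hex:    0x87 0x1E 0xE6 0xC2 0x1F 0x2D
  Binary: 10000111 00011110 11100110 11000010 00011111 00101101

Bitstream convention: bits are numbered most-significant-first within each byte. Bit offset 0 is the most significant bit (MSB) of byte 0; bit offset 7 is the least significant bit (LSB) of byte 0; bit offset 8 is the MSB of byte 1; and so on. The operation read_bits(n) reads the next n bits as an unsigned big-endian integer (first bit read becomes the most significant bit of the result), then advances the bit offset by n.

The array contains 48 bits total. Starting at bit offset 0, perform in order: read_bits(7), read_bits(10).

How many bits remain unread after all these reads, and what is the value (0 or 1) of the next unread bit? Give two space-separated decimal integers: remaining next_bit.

Read 1: bits[0:7] width=7 -> value=67 (bin 1000011); offset now 7 = byte 0 bit 7; 41 bits remain
Read 2: bits[7:17] width=10 -> value=573 (bin 1000111101); offset now 17 = byte 2 bit 1; 31 bits remain

Answer: 31 1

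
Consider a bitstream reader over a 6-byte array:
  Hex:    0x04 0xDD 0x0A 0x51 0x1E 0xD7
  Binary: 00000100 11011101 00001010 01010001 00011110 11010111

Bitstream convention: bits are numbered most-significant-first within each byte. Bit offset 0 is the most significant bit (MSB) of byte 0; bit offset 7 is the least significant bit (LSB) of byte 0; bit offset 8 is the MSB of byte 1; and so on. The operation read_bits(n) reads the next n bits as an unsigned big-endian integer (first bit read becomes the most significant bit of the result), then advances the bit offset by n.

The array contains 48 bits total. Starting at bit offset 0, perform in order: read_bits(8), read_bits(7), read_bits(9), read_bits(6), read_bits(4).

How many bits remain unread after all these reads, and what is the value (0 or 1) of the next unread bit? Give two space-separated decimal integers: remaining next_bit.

Answer: 14 0

Derivation:
Read 1: bits[0:8] width=8 -> value=4 (bin 00000100); offset now 8 = byte 1 bit 0; 40 bits remain
Read 2: bits[8:15] width=7 -> value=110 (bin 1101110); offset now 15 = byte 1 bit 7; 33 bits remain
Read 3: bits[15:24] width=9 -> value=266 (bin 100001010); offset now 24 = byte 3 bit 0; 24 bits remain
Read 4: bits[24:30] width=6 -> value=20 (bin 010100); offset now 30 = byte 3 bit 6; 18 bits remain
Read 5: bits[30:34] width=4 -> value=4 (bin 0100); offset now 34 = byte 4 bit 2; 14 bits remain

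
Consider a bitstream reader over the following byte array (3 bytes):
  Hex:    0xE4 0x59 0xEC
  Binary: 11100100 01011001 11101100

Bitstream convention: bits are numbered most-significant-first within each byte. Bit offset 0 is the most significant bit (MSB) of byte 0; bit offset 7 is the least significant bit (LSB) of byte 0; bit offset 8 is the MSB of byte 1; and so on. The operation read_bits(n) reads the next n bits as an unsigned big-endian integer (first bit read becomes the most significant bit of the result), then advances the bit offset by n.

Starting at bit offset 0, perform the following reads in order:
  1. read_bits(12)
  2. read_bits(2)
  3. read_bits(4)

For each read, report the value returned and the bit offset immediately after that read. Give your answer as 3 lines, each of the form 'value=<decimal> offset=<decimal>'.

Read 1: bits[0:12] width=12 -> value=3653 (bin 111001000101); offset now 12 = byte 1 bit 4; 12 bits remain
Read 2: bits[12:14] width=2 -> value=2 (bin 10); offset now 14 = byte 1 bit 6; 10 bits remain
Read 3: bits[14:18] width=4 -> value=7 (bin 0111); offset now 18 = byte 2 bit 2; 6 bits remain

Answer: value=3653 offset=12
value=2 offset=14
value=7 offset=18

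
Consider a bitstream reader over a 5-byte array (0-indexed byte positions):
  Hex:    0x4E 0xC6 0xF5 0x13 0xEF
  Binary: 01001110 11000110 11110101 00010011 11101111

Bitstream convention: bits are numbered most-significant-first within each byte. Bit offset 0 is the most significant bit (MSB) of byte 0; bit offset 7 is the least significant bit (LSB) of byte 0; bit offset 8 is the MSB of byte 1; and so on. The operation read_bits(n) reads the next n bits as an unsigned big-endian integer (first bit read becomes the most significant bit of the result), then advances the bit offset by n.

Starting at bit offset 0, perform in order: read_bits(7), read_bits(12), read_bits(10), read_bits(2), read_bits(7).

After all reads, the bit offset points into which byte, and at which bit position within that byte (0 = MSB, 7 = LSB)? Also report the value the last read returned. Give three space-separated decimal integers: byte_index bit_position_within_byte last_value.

Answer: 4 6 123

Derivation:
Read 1: bits[0:7] width=7 -> value=39 (bin 0100111); offset now 7 = byte 0 bit 7; 33 bits remain
Read 2: bits[7:19] width=12 -> value=1591 (bin 011000110111); offset now 19 = byte 2 bit 3; 21 bits remain
Read 3: bits[19:29] width=10 -> value=674 (bin 1010100010); offset now 29 = byte 3 bit 5; 11 bits remain
Read 4: bits[29:31] width=2 -> value=1 (bin 01); offset now 31 = byte 3 bit 7; 9 bits remain
Read 5: bits[31:38] width=7 -> value=123 (bin 1111011); offset now 38 = byte 4 bit 6; 2 bits remain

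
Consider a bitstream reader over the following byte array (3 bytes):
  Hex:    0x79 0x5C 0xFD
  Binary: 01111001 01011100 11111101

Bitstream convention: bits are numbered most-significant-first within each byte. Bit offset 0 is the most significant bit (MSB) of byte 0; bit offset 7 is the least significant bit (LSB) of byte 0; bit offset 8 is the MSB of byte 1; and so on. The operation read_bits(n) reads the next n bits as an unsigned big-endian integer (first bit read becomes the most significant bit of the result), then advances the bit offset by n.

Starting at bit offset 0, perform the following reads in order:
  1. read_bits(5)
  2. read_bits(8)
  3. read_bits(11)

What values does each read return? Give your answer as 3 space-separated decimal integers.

Answer: 15 43 1277

Derivation:
Read 1: bits[0:5] width=5 -> value=15 (bin 01111); offset now 5 = byte 0 bit 5; 19 bits remain
Read 2: bits[5:13] width=8 -> value=43 (bin 00101011); offset now 13 = byte 1 bit 5; 11 bits remain
Read 3: bits[13:24] width=11 -> value=1277 (bin 10011111101); offset now 24 = byte 3 bit 0; 0 bits remain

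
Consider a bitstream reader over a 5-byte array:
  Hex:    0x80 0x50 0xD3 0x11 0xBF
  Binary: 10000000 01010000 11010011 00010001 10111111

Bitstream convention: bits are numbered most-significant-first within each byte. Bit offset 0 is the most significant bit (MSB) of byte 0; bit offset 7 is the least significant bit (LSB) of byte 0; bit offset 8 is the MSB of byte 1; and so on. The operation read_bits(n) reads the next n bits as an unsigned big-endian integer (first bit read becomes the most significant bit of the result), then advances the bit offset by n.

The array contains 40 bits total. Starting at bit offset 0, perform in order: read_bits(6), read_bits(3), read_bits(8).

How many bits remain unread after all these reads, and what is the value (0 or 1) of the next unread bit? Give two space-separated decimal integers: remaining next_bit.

Read 1: bits[0:6] width=6 -> value=32 (bin 100000); offset now 6 = byte 0 bit 6; 34 bits remain
Read 2: bits[6:9] width=3 -> value=0 (bin 000); offset now 9 = byte 1 bit 1; 31 bits remain
Read 3: bits[9:17] width=8 -> value=161 (bin 10100001); offset now 17 = byte 2 bit 1; 23 bits remain

Answer: 23 1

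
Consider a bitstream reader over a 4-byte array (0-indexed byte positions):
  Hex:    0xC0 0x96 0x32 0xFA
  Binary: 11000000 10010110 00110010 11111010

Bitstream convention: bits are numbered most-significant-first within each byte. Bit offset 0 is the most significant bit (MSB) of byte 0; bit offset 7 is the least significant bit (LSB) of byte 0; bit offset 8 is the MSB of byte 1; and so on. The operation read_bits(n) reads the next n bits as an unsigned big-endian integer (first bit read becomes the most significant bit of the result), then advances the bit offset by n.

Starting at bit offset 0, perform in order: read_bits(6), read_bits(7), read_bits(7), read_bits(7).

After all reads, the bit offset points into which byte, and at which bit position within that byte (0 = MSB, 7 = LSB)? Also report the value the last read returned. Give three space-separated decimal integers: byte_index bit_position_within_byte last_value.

Read 1: bits[0:6] width=6 -> value=48 (bin 110000); offset now 6 = byte 0 bit 6; 26 bits remain
Read 2: bits[6:13] width=7 -> value=18 (bin 0010010); offset now 13 = byte 1 bit 5; 19 bits remain
Read 3: bits[13:20] width=7 -> value=99 (bin 1100011); offset now 20 = byte 2 bit 4; 12 bits remain
Read 4: bits[20:27] width=7 -> value=23 (bin 0010111); offset now 27 = byte 3 bit 3; 5 bits remain

Answer: 3 3 23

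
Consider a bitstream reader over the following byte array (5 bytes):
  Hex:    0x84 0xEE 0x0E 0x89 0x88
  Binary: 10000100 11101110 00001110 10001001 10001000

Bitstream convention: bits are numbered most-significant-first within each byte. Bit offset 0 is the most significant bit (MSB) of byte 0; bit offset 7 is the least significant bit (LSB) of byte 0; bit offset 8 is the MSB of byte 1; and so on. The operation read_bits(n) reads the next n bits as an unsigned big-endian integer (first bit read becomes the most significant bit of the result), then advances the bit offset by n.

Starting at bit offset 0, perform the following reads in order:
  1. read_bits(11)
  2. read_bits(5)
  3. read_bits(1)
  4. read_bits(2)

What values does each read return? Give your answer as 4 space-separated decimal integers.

Answer: 1063 14 0 0

Derivation:
Read 1: bits[0:11] width=11 -> value=1063 (bin 10000100111); offset now 11 = byte 1 bit 3; 29 bits remain
Read 2: bits[11:16] width=5 -> value=14 (bin 01110); offset now 16 = byte 2 bit 0; 24 bits remain
Read 3: bits[16:17] width=1 -> value=0 (bin 0); offset now 17 = byte 2 bit 1; 23 bits remain
Read 4: bits[17:19] width=2 -> value=0 (bin 00); offset now 19 = byte 2 bit 3; 21 bits remain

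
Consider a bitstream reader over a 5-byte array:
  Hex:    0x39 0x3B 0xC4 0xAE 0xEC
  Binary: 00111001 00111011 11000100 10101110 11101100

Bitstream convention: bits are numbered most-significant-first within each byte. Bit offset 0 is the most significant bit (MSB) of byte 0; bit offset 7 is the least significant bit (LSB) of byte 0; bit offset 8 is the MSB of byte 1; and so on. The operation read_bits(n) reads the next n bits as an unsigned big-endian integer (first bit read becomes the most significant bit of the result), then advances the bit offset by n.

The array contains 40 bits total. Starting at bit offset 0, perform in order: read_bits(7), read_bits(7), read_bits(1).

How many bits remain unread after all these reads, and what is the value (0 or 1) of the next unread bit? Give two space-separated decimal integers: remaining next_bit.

Answer: 25 1

Derivation:
Read 1: bits[0:7] width=7 -> value=28 (bin 0011100); offset now 7 = byte 0 bit 7; 33 bits remain
Read 2: bits[7:14] width=7 -> value=78 (bin 1001110); offset now 14 = byte 1 bit 6; 26 bits remain
Read 3: bits[14:15] width=1 -> value=1 (bin 1); offset now 15 = byte 1 bit 7; 25 bits remain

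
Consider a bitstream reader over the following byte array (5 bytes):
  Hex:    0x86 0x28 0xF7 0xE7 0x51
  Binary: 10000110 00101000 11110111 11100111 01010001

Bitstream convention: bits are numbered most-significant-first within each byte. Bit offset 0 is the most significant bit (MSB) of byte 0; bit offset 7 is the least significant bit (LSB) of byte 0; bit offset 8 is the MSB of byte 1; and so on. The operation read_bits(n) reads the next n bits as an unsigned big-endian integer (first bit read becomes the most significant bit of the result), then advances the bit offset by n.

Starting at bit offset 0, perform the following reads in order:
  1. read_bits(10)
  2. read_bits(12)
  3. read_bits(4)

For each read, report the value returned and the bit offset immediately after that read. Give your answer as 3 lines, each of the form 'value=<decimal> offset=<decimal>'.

Read 1: bits[0:10] width=10 -> value=536 (bin 1000011000); offset now 10 = byte 1 bit 2; 30 bits remain
Read 2: bits[10:22] width=12 -> value=2621 (bin 101000111101); offset now 22 = byte 2 bit 6; 18 bits remain
Read 3: bits[22:26] width=4 -> value=15 (bin 1111); offset now 26 = byte 3 bit 2; 14 bits remain

Answer: value=536 offset=10
value=2621 offset=22
value=15 offset=26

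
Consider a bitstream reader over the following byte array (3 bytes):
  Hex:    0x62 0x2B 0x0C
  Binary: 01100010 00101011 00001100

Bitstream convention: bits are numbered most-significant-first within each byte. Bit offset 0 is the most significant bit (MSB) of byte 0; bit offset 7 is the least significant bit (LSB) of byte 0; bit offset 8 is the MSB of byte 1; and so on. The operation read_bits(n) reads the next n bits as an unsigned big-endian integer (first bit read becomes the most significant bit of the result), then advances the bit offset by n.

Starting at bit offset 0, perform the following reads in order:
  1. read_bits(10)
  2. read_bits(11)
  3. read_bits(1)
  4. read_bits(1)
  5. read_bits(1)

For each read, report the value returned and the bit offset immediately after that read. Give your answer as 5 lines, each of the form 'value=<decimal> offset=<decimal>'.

Answer: value=392 offset=10
value=1377 offset=21
value=1 offset=22
value=0 offset=23
value=0 offset=24

Derivation:
Read 1: bits[0:10] width=10 -> value=392 (bin 0110001000); offset now 10 = byte 1 bit 2; 14 bits remain
Read 2: bits[10:21] width=11 -> value=1377 (bin 10101100001); offset now 21 = byte 2 bit 5; 3 bits remain
Read 3: bits[21:22] width=1 -> value=1 (bin 1); offset now 22 = byte 2 bit 6; 2 bits remain
Read 4: bits[22:23] width=1 -> value=0 (bin 0); offset now 23 = byte 2 bit 7; 1 bits remain
Read 5: bits[23:24] width=1 -> value=0 (bin 0); offset now 24 = byte 3 bit 0; 0 bits remain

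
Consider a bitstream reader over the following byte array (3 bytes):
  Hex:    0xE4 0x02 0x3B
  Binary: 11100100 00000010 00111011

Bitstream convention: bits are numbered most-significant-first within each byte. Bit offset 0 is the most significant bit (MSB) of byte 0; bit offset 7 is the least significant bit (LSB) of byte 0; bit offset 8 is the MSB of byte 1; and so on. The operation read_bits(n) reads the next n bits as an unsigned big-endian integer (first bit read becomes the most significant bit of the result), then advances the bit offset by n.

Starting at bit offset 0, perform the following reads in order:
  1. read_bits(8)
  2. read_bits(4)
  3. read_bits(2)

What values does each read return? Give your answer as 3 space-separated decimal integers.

Answer: 228 0 0

Derivation:
Read 1: bits[0:8] width=8 -> value=228 (bin 11100100); offset now 8 = byte 1 bit 0; 16 bits remain
Read 2: bits[8:12] width=4 -> value=0 (bin 0000); offset now 12 = byte 1 bit 4; 12 bits remain
Read 3: bits[12:14] width=2 -> value=0 (bin 00); offset now 14 = byte 1 bit 6; 10 bits remain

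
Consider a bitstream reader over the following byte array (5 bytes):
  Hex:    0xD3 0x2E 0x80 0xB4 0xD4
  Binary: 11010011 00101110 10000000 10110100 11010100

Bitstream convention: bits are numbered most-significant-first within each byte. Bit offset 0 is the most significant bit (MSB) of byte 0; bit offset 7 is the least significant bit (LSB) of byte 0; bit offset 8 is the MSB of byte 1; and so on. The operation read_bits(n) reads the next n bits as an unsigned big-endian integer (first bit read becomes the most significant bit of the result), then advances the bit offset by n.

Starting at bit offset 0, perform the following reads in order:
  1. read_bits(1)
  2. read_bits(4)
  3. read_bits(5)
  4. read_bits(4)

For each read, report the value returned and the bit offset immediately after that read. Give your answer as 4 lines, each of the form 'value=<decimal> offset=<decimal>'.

Answer: value=1 offset=1
value=10 offset=5
value=12 offset=10
value=11 offset=14

Derivation:
Read 1: bits[0:1] width=1 -> value=1 (bin 1); offset now 1 = byte 0 bit 1; 39 bits remain
Read 2: bits[1:5] width=4 -> value=10 (bin 1010); offset now 5 = byte 0 bit 5; 35 bits remain
Read 3: bits[5:10] width=5 -> value=12 (bin 01100); offset now 10 = byte 1 bit 2; 30 bits remain
Read 4: bits[10:14] width=4 -> value=11 (bin 1011); offset now 14 = byte 1 bit 6; 26 bits remain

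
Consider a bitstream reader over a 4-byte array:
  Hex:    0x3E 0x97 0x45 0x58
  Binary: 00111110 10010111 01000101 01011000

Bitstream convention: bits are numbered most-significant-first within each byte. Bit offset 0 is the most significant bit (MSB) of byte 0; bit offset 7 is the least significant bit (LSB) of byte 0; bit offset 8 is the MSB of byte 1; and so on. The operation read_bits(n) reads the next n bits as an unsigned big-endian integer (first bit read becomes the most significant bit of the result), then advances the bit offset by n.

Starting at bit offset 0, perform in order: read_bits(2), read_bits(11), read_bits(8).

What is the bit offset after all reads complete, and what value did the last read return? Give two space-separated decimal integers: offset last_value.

Answer: 21 232

Derivation:
Read 1: bits[0:2] width=2 -> value=0 (bin 00); offset now 2 = byte 0 bit 2; 30 bits remain
Read 2: bits[2:13] width=11 -> value=2002 (bin 11111010010); offset now 13 = byte 1 bit 5; 19 bits remain
Read 3: bits[13:21] width=8 -> value=232 (bin 11101000); offset now 21 = byte 2 bit 5; 11 bits remain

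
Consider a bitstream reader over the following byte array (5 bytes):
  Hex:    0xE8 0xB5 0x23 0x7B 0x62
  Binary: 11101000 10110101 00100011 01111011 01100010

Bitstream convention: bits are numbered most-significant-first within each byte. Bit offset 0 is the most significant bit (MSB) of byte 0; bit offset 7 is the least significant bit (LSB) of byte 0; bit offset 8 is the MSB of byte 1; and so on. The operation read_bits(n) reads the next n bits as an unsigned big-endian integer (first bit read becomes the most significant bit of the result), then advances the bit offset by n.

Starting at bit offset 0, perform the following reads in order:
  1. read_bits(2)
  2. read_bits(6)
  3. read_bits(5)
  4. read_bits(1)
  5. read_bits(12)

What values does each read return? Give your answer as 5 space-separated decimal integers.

Answer: 3 40 22 1 1165

Derivation:
Read 1: bits[0:2] width=2 -> value=3 (bin 11); offset now 2 = byte 0 bit 2; 38 bits remain
Read 2: bits[2:8] width=6 -> value=40 (bin 101000); offset now 8 = byte 1 bit 0; 32 bits remain
Read 3: bits[8:13] width=5 -> value=22 (bin 10110); offset now 13 = byte 1 bit 5; 27 bits remain
Read 4: bits[13:14] width=1 -> value=1 (bin 1); offset now 14 = byte 1 bit 6; 26 bits remain
Read 5: bits[14:26] width=12 -> value=1165 (bin 010010001101); offset now 26 = byte 3 bit 2; 14 bits remain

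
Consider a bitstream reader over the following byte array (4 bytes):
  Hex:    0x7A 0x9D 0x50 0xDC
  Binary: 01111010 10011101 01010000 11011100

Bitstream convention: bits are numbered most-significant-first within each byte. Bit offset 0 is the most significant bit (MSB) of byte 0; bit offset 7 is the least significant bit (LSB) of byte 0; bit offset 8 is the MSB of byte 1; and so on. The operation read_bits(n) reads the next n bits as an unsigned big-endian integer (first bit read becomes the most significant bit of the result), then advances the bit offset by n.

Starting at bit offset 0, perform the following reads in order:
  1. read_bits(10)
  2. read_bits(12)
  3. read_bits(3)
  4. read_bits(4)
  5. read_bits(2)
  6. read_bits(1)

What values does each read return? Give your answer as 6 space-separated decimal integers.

Answer: 490 1876 1 11 2 0

Derivation:
Read 1: bits[0:10] width=10 -> value=490 (bin 0111101010); offset now 10 = byte 1 bit 2; 22 bits remain
Read 2: bits[10:22] width=12 -> value=1876 (bin 011101010100); offset now 22 = byte 2 bit 6; 10 bits remain
Read 3: bits[22:25] width=3 -> value=1 (bin 001); offset now 25 = byte 3 bit 1; 7 bits remain
Read 4: bits[25:29] width=4 -> value=11 (bin 1011); offset now 29 = byte 3 bit 5; 3 bits remain
Read 5: bits[29:31] width=2 -> value=2 (bin 10); offset now 31 = byte 3 bit 7; 1 bits remain
Read 6: bits[31:32] width=1 -> value=0 (bin 0); offset now 32 = byte 4 bit 0; 0 bits remain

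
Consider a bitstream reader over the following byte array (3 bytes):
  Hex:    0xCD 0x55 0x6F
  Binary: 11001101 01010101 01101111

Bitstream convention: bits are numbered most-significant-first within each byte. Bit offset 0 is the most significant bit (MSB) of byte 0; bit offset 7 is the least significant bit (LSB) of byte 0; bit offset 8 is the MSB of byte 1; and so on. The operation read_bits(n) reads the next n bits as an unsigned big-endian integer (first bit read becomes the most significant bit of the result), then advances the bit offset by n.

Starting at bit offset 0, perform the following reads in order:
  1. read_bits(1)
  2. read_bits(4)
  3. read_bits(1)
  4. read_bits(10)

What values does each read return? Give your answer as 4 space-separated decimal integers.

Answer: 1 9 1 341

Derivation:
Read 1: bits[0:1] width=1 -> value=1 (bin 1); offset now 1 = byte 0 bit 1; 23 bits remain
Read 2: bits[1:5] width=4 -> value=9 (bin 1001); offset now 5 = byte 0 bit 5; 19 bits remain
Read 3: bits[5:6] width=1 -> value=1 (bin 1); offset now 6 = byte 0 bit 6; 18 bits remain
Read 4: bits[6:16] width=10 -> value=341 (bin 0101010101); offset now 16 = byte 2 bit 0; 8 bits remain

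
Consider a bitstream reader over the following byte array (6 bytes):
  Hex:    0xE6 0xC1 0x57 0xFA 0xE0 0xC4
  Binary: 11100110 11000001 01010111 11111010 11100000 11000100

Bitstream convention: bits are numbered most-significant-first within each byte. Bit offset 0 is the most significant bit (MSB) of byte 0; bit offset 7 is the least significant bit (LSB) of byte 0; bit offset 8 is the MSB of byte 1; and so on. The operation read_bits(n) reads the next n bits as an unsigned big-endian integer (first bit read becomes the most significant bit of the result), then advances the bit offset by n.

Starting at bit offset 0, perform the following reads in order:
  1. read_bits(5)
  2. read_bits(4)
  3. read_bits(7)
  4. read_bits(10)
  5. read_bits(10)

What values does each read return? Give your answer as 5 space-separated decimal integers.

Answer: 28 13 65 351 942

Derivation:
Read 1: bits[0:5] width=5 -> value=28 (bin 11100); offset now 5 = byte 0 bit 5; 43 bits remain
Read 2: bits[5:9] width=4 -> value=13 (bin 1101); offset now 9 = byte 1 bit 1; 39 bits remain
Read 3: bits[9:16] width=7 -> value=65 (bin 1000001); offset now 16 = byte 2 bit 0; 32 bits remain
Read 4: bits[16:26] width=10 -> value=351 (bin 0101011111); offset now 26 = byte 3 bit 2; 22 bits remain
Read 5: bits[26:36] width=10 -> value=942 (bin 1110101110); offset now 36 = byte 4 bit 4; 12 bits remain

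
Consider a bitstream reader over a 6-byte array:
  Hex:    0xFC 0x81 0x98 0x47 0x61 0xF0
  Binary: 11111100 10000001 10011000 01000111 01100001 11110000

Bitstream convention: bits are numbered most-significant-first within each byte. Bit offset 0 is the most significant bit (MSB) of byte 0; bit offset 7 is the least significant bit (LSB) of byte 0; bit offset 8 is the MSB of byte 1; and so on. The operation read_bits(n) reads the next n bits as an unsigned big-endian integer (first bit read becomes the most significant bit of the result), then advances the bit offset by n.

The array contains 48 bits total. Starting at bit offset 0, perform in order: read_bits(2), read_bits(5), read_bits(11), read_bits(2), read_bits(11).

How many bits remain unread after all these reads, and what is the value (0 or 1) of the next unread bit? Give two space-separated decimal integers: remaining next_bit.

Answer: 17 1

Derivation:
Read 1: bits[0:2] width=2 -> value=3 (bin 11); offset now 2 = byte 0 bit 2; 46 bits remain
Read 2: bits[2:7] width=5 -> value=30 (bin 11110); offset now 7 = byte 0 bit 7; 41 bits remain
Read 3: bits[7:18] width=11 -> value=518 (bin 01000000110); offset now 18 = byte 2 bit 2; 30 bits remain
Read 4: bits[18:20] width=2 -> value=1 (bin 01); offset now 20 = byte 2 bit 4; 28 bits remain
Read 5: bits[20:31] width=11 -> value=1059 (bin 10000100011); offset now 31 = byte 3 bit 7; 17 bits remain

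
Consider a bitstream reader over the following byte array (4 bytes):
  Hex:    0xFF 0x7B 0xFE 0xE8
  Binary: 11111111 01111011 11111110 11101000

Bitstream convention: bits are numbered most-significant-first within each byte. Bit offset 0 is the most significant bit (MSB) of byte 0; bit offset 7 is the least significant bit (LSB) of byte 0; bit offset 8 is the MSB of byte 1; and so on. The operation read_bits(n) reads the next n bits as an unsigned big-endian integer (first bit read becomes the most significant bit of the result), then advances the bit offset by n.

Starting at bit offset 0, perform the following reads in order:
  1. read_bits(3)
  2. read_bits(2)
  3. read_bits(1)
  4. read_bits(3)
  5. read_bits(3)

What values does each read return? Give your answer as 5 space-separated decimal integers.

Read 1: bits[0:3] width=3 -> value=7 (bin 111); offset now 3 = byte 0 bit 3; 29 bits remain
Read 2: bits[3:5] width=2 -> value=3 (bin 11); offset now 5 = byte 0 bit 5; 27 bits remain
Read 3: bits[5:6] width=1 -> value=1 (bin 1); offset now 6 = byte 0 bit 6; 26 bits remain
Read 4: bits[6:9] width=3 -> value=6 (bin 110); offset now 9 = byte 1 bit 1; 23 bits remain
Read 5: bits[9:12] width=3 -> value=7 (bin 111); offset now 12 = byte 1 bit 4; 20 bits remain

Answer: 7 3 1 6 7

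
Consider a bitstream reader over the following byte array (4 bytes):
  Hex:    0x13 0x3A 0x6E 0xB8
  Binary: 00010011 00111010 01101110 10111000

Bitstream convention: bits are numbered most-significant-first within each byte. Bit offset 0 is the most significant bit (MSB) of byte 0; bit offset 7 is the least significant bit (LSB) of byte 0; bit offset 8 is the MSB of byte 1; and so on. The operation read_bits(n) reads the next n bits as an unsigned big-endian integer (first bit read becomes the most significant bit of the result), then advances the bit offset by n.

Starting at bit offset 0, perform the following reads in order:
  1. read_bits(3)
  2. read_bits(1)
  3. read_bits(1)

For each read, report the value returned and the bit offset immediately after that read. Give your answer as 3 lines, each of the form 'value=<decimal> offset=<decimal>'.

Answer: value=0 offset=3
value=1 offset=4
value=0 offset=5

Derivation:
Read 1: bits[0:3] width=3 -> value=0 (bin 000); offset now 3 = byte 0 bit 3; 29 bits remain
Read 2: bits[3:4] width=1 -> value=1 (bin 1); offset now 4 = byte 0 bit 4; 28 bits remain
Read 3: bits[4:5] width=1 -> value=0 (bin 0); offset now 5 = byte 0 bit 5; 27 bits remain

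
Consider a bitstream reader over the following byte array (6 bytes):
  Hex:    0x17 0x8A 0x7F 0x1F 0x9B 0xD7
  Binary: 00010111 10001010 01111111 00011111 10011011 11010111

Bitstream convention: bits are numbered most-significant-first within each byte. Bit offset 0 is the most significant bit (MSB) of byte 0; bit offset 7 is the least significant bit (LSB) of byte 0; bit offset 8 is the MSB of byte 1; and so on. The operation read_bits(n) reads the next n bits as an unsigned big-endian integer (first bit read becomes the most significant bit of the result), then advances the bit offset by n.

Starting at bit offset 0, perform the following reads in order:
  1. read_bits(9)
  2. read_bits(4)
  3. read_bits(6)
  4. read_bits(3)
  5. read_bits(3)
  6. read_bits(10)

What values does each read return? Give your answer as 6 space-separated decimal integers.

Answer: 47 1 19 7 6 252

Derivation:
Read 1: bits[0:9] width=9 -> value=47 (bin 000101111); offset now 9 = byte 1 bit 1; 39 bits remain
Read 2: bits[9:13] width=4 -> value=1 (bin 0001); offset now 13 = byte 1 bit 5; 35 bits remain
Read 3: bits[13:19] width=6 -> value=19 (bin 010011); offset now 19 = byte 2 bit 3; 29 bits remain
Read 4: bits[19:22] width=3 -> value=7 (bin 111); offset now 22 = byte 2 bit 6; 26 bits remain
Read 5: bits[22:25] width=3 -> value=6 (bin 110); offset now 25 = byte 3 bit 1; 23 bits remain
Read 6: bits[25:35] width=10 -> value=252 (bin 0011111100); offset now 35 = byte 4 bit 3; 13 bits remain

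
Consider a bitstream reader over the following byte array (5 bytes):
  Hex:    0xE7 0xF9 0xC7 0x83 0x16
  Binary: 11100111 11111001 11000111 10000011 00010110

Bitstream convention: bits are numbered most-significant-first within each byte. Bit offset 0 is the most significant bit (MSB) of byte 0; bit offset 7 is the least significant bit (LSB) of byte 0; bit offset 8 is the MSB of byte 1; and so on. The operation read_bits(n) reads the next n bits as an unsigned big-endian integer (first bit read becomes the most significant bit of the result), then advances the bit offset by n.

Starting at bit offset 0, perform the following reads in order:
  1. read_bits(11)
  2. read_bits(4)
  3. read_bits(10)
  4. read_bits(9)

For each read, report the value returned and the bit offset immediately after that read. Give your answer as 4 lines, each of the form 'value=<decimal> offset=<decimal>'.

Answer: value=1855 offset=11
value=12 offset=15
value=911 offset=25
value=12 offset=34

Derivation:
Read 1: bits[0:11] width=11 -> value=1855 (bin 11100111111); offset now 11 = byte 1 bit 3; 29 bits remain
Read 2: bits[11:15] width=4 -> value=12 (bin 1100); offset now 15 = byte 1 bit 7; 25 bits remain
Read 3: bits[15:25] width=10 -> value=911 (bin 1110001111); offset now 25 = byte 3 bit 1; 15 bits remain
Read 4: bits[25:34] width=9 -> value=12 (bin 000001100); offset now 34 = byte 4 bit 2; 6 bits remain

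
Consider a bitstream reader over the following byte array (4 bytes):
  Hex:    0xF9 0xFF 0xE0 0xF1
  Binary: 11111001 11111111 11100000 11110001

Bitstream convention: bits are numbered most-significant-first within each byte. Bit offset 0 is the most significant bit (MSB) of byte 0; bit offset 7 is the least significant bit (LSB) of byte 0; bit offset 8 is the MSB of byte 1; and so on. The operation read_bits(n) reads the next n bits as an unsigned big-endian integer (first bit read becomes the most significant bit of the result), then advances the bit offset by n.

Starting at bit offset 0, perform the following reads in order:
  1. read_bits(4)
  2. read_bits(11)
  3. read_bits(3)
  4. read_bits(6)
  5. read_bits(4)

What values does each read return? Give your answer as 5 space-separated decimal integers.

Answer: 15 1279 7 32 15

Derivation:
Read 1: bits[0:4] width=4 -> value=15 (bin 1111); offset now 4 = byte 0 bit 4; 28 bits remain
Read 2: bits[4:15] width=11 -> value=1279 (bin 10011111111); offset now 15 = byte 1 bit 7; 17 bits remain
Read 3: bits[15:18] width=3 -> value=7 (bin 111); offset now 18 = byte 2 bit 2; 14 bits remain
Read 4: bits[18:24] width=6 -> value=32 (bin 100000); offset now 24 = byte 3 bit 0; 8 bits remain
Read 5: bits[24:28] width=4 -> value=15 (bin 1111); offset now 28 = byte 3 bit 4; 4 bits remain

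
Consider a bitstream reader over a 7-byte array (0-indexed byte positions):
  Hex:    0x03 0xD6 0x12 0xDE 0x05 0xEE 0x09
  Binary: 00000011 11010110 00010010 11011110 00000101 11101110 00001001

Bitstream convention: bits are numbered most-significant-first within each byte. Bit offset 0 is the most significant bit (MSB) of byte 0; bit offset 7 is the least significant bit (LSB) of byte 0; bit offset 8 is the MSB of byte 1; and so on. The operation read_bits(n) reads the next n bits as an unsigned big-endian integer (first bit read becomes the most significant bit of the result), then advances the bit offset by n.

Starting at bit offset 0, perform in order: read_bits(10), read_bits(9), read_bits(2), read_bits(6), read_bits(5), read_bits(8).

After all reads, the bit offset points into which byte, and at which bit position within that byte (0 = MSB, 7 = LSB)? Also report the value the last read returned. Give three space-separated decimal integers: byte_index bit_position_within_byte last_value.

Read 1: bits[0:10] width=10 -> value=15 (bin 0000001111); offset now 10 = byte 1 bit 2; 46 bits remain
Read 2: bits[10:19] width=9 -> value=176 (bin 010110000); offset now 19 = byte 2 bit 3; 37 bits remain
Read 3: bits[19:21] width=2 -> value=2 (bin 10); offset now 21 = byte 2 bit 5; 35 bits remain
Read 4: bits[21:27] width=6 -> value=22 (bin 010110); offset now 27 = byte 3 bit 3; 29 bits remain
Read 5: bits[27:32] width=5 -> value=30 (bin 11110); offset now 32 = byte 4 bit 0; 24 bits remain
Read 6: bits[32:40] width=8 -> value=5 (bin 00000101); offset now 40 = byte 5 bit 0; 16 bits remain

Answer: 5 0 5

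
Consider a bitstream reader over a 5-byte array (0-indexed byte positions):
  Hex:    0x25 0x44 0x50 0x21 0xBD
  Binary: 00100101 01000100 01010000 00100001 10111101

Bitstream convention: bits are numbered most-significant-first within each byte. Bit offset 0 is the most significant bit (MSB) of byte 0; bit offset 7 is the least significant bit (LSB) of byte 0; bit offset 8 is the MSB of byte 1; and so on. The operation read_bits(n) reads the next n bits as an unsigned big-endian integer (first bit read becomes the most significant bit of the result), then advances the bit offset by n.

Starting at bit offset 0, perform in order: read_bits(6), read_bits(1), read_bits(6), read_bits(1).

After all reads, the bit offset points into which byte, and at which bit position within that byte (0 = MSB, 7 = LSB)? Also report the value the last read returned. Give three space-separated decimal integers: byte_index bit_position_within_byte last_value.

Read 1: bits[0:6] width=6 -> value=9 (bin 001001); offset now 6 = byte 0 bit 6; 34 bits remain
Read 2: bits[6:7] width=1 -> value=0 (bin 0); offset now 7 = byte 0 bit 7; 33 bits remain
Read 3: bits[7:13] width=6 -> value=40 (bin 101000); offset now 13 = byte 1 bit 5; 27 bits remain
Read 4: bits[13:14] width=1 -> value=1 (bin 1); offset now 14 = byte 1 bit 6; 26 bits remain

Answer: 1 6 1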